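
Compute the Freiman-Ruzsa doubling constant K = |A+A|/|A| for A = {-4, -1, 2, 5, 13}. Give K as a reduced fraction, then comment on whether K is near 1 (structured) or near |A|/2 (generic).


|A| = 5.
Compute A + A by enumerating all 25 pairs.
A + A = {-8, -5, -2, 1, 4, 7, 9, 10, 12, 15, 18, 26}, so |A + A| = 12.
K = |A + A| / |A| = 12/5 (already in lowest terms) ≈ 2.4000.
Reference: AP of size 5 gives K = 9/5 ≈ 1.8000; a fully generic set of size 5 gives K ≈ 3.0000.

|A| = 5, |A + A| = 12, K = 12/5.


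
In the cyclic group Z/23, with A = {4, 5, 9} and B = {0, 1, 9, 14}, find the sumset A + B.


Work in Z/23Z: reduce every sum a + b modulo 23.
Enumerate all 12 pairs:
a = 4: 4+0=4, 4+1=5, 4+9=13, 4+14=18
a = 5: 5+0=5, 5+1=6, 5+9=14, 5+14=19
a = 9: 9+0=9, 9+1=10, 9+9=18, 9+14=0
Distinct residues collected: {0, 4, 5, 6, 9, 10, 13, 14, 18, 19}
|A + B| = 10 (out of 23 total residues).

A + B = {0, 4, 5, 6, 9, 10, 13, 14, 18, 19}


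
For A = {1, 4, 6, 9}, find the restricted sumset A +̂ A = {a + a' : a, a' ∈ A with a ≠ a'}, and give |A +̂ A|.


Restricted sumset: A +̂ A = {a + a' : a ∈ A, a' ∈ A, a ≠ a'}.
Equivalently, take A + A and drop any sum 2a that is achievable ONLY as a + a for a ∈ A (i.e. sums representable only with equal summands).
Enumerate pairs (a, a') with a < a' (symmetric, so each unordered pair gives one sum; this covers all a ≠ a'):
  1 + 4 = 5
  1 + 6 = 7
  1 + 9 = 10
  4 + 6 = 10
  4 + 9 = 13
  6 + 9 = 15
Collected distinct sums: {5, 7, 10, 13, 15}
|A +̂ A| = 5
(Reference bound: |A +̂ A| ≥ 2|A| - 3 for |A| ≥ 2, with |A| = 4 giving ≥ 5.)

|A +̂ A| = 5


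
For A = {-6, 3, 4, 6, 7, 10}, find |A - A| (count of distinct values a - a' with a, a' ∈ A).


A - A = {a - a' : a, a' ∈ A}; |A| = 6.
Bounds: 2|A|-1 ≤ |A - A| ≤ |A|² - |A| + 1, i.e. 11 ≤ |A - A| ≤ 31.
Note: 0 ∈ A - A always (from a - a). The set is symmetric: if d ∈ A - A then -d ∈ A - A.
Enumerate nonzero differences d = a - a' with a > a' (then include -d):
Positive differences: {1, 2, 3, 4, 6, 7, 9, 10, 12, 13, 16}
Full difference set: {0} ∪ (positive diffs) ∪ (negative diffs).
|A - A| = 1 + 2·11 = 23 (matches direct enumeration: 23).

|A - A| = 23


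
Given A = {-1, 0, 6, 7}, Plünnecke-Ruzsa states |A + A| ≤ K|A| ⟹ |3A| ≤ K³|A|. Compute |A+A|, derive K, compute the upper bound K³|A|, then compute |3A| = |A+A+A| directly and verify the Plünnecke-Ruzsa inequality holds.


|A| = 4.
Step 1: Compute A + A by enumerating all 16 pairs.
A + A = {-2, -1, 0, 5, 6, 7, 12, 13, 14}, so |A + A| = 9.
Step 2: Doubling constant K = |A + A|/|A| = 9/4 = 9/4 ≈ 2.2500.
Step 3: Plünnecke-Ruzsa gives |3A| ≤ K³·|A| = (2.2500)³ · 4 ≈ 45.5625.
Step 4: Compute 3A = A + A + A directly by enumerating all triples (a,b,c) ∈ A³; |3A| = 16.
Step 5: Check 16 ≤ 45.5625? Yes ✓.

K = 9/4, Plünnecke-Ruzsa bound K³|A| ≈ 45.5625, |3A| = 16, inequality holds.


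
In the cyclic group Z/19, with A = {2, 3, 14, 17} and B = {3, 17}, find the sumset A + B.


Work in Z/19Z: reduce every sum a + b modulo 19.
Enumerate all 8 pairs:
a = 2: 2+3=5, 2+17=0
a = 3: 3+3=6, 3+17=1
a = 14: 14+3=17, 14+17=12
a = 17: 17+3=1, 17+17=15
Distinct residues collected: {0, 1, 5, 6, 12, 15, 17}
|A + B| = 7 (out of 19 total residues).

A + B = {0, 1, 5, 6, 12, 15, 17}


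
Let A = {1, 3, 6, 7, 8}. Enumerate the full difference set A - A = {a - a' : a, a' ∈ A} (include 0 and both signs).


A - A = {a - a' : a, a' ∈ A}.
Compute a - a' for each ordered pair (a, a'):
a = 1: 1-1=0, 1-3=-2, 1-6=-5, 1-7=-6, 1-8=-7
a = 3: 3-1=2, 3-3=0, 3-6=-3, 3-7=-4, 3-8=-5
a = 6: 6-1=5, 6-3=3, 6-6=0, 6-7=-1, 6-8=-2
a = 7: 7-1=6, 7-3=4, 7-6=1, 7-7=0, 7-8=-1
a = 8: 8-1=7, 8-3=5, 8-6=2, 8-7=1, 8-8=0
Collecting distinct values (and noting 0 appears from a-a):
A - A = {-7, -6, -5, -4, -3, -2, -1, 0, 1, 2, 3, 4, 5, 6, 7}
|A - A| = 15

A - A = {-7, -6, -5, -4, -3, -2, -1, 0, 1, 2, 3, 4, 5, 6, 7}


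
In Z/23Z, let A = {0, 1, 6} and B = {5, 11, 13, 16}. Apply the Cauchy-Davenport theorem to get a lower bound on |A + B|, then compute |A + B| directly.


Cauchy-Davenport: |A + B| ≥ min(p, |A| + |B| - 1) for A, B nonempty in Z/pZ.
|A| = 3, |B| = 4, p = 23.
CD lower bound = min(23, 3 + 4 - 1) = min(23, 6) = 6.
Compute A + B mod 23 directly:
a = 0: 0+5=5, 0+11=11, 0+13=13, 0+16=16
a = 1: 1+5=6, 1+11=12, 1+13=14, 1+16=17
a = 6: 6+5=11, 6+11=17, 6+13=19, 6+16=22
A + B = {5, 6, 11, 12, 13, 14, 16, 17, 19, 22}, so |A + B| = 10.
Verify: 10 ≥ 6? Yes ✓.

CD lower bound = 6, actual |A + B| = 10.


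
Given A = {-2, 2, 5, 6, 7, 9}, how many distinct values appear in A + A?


A + A = {a + a' : a, a' ∈ A}; |A| = 6.
General bounds: 2|A| - 1 ≤ |A + A| ≤ |A|(|A|+1)/2, i.e. 11 ≤ |A + A| ≤ 21.
Lower bound 2|A|-1 is attained iff A is an arithmetic progression.
Enumerate sums a + a' for a ≤ a' (symmetric, so this suffices):
a = -2: -2+-2=-4, -2+2=0, -2+5=3, -2+6=4, -2+7=5, -2+9=7
a = 2: 2+2=4, 2+5=7, 2+6=8, 2+7=9, 2+9=11
a = 5: 5+5=10, 5+6=11, 5+7=12, 5+9=14
a = 6: 6+6=12, 6+7=13, 6+9=15
a = 7: 7+7=14, 7+9=16
a = 9: 9+9=18
Distinct sums: {-4, 0, 3, 4, 5, 7, 8, 9, 10, 11, 12, 13, 14, 15, 16, 18}
|A + A| = 16

|A + A| = 16


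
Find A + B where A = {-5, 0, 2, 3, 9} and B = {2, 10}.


A + B = {a + b : a ∈ A, b ∈ B}.
Enumerate all |A|·|B| = 5·2 = 10 pairs (a, b) and collect distinct sums.
a = -5: -5+2=-3, -5+10=5
a = 0: 0+2=2, 0+10=10
a = 2: 2+2=4, 2+10=12
a = 3: 3+2=5, 3+10=13
a = 9: 9+2=11, 9+10=19
Collecting distinct sums: A + B = {-3, 2, 4, 5, 10, 11, 12, 13, 19}
|A + B| = 9

A + B = {-3, 2, 4, 5, 10, 11, 12, 13, 19}


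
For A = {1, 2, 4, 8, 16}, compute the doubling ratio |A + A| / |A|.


|A| = 5.
Compute A + A by enumerating all 25 pairs.
A + A = {2, 3, 4, 5, 6, 8, 9, 10, 12, 16, 17, 18, 20, 24, 32}, so |A + A| = 15.
K = |A + A| / |A| = 15/5 = 3/1 ≈ 3.0000.
Reference: AP of size 5 gives K = 9/5 ≈ 1.8000; a fully generic set of size 5 gives K ≈ 3.0000.

|A| = 5, |A + A| = 15, K = 15/5 = 3/1.


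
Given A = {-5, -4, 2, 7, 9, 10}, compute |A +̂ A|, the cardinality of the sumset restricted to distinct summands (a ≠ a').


Restricted sumset: A +̂ A = {a + a' : a ∈ A, a' ∈ A, a ≠ a'}.
Equivalently, take A + A and drop any sum 2a that is achievable ONLY as a + a for a ∈ A (i.e. sums representable only with equal summands).
Enumerate pairs (a, a') with a < a' (symmetric, so each unordered pair gives one sum; this covers all a ≠ a'):
  -5 + -4 = -9
  -5 + 2 = -3
  -5 + 7 = 2
  -5 + 9 = 4
  -5 + 10 = 5
  -4 + 2 = -2
  -4 + 7 = 3
  -4 + 9 = 5
  -4 + 10 = 6
  2 + 7 = 9
  2 + 9 = 11
  2 + 10 = 12
  7 + 9 = 16
  7 + 10 = 17
  9 + 10 = 19
Collected distinct sums: {-9, -3, -2, 2, 3, 4, 5, 6, 9, 11, 12, 16, 17, 19}
|A +̂ A| = 14
(Reference bound: |A +̂ A| ≥ 2|A| - 3 for |A| ≥ 2, with |A| = 6 giving ≥ 9.)

|A +̂ A| = 14


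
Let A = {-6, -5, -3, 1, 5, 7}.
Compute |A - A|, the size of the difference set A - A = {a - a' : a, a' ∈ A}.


A - A = {a - a' : a, a' ∈ A}; |A| = 6.
Bounds: 2|A|-1 ≤ |A - A| ≤ |A|² - |A| + 1, i.e. 11 ≤ |A - A| ≤ 31.
Note: 0 ∈ A - A always (from a - a). The set is symmetric: if d ∈ A - A then -d ∈ A - A.
Enumerate nonzero differences d = a - a' with a > a' (then include -d):
Positive differences: {1, 2, 3, 4, 6, 7, 8, 10, 11, 12, 13}
Full difference set: {0} ∪ (positive diffs) ∪ (negative diffs).
|A - A| = 1 + 2·11 = 23 (matches direct enumeration: 23).

|A - A| = 23


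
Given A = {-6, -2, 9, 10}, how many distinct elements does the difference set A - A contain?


A - A = {a - a' : a, a' ∈ A}; |A| = 4.
Bounds: 2|A|-1 ≤ |A - A| ≤ |A|² - |A| + 1, i.e. 7 ≤ |A - A| ≤ 13.
Note: 0 ∈ A - A always (from a - a). The set is symmetric: if d ∈ A - A then -d ∈ A - A.
Enumerate nonzero differences d = a - a' with a > a' (then include -d):
Positive differences: {1, 4, 11, 12, 15, 16}
Full difference set: {0} ∪ (positive diffs) ∪ (negative diffs).
|A - A| = 1 + 2·6 = 13 (matches direct enumeration: 13).

|A - A| = 13


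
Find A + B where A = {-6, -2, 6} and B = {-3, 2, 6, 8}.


A + B = {a + b : a ∈ A, b ∈ B}.
Enumerate all |A|·|B| = 3·4 = 12 pairs (a, b) and collect distinct sums.
a = -6: -6+-3=-9, -6+2=-4, -6+6=0, -6+8=2
a = -2: -2+-3=-5, -2+2=0, -2+6=4, -2+8=6
a = 6: 6+-3=3, 6+2=8, 6+6=12, 6+8=14
Collecting distinct sums: A + B = {-9, -5, -4, 0, 2, 3, 4, 6, 8, 12, 14}
|A + B| = 11

A + B = {-9, -5, -4, 0, 2, 3, 4, 6, 8, 12, 14}


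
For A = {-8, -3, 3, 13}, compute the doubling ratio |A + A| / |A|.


|A| = 4.
Compute A + A by enumerating all 16 pairs.
A + A = {-16, -11, -6, -5, 0, 5, 6, 10, 16, 26}, so |A + A| = 10.
K = |A + A| / |A| = 10/4 = 5/2 ≈ 2.5000.
Reference: AP of size 4 gives K = 7/4 ≈ 1.7500; a fully generic set of size 4 gives K ≈ 2.5000.

|A| = 4, |A + A| = 10, K = 10/4 = 5/2.


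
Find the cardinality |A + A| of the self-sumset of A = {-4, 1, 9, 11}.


A + A = {a + a' : a, a' ∈ A}; |A| = 4.
General bounds: 2|A| - 1 ≤ |A + A| ≤ |A|(|A|+1)/2, i.e. 7 ≤ |A + A| ≤ 10.
Lower bound 2|A|-1 is attained iff A is an arithmetic progression.
Enumerate sums a + a' for a ≤ a' (symmetric, so this suffices):
a = -4: -4+-4=-8, -4+1=-3, -4+9=5, -4+11=7
a = 1: 1+1=2, 1+9=10, 1+11=12
a = 9: 9+9=18, 9+11=20
a = 11: 11+11=22
Distinct sums: {-8, -3, 2, 5, 7, 10, 12, 18, 20, 22}
|A + A| = 10

|A + A| = 10


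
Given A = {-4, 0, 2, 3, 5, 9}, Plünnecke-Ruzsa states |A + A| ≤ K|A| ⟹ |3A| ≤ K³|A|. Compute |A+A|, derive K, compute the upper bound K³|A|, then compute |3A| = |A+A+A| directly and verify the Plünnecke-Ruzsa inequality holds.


|A| = 6.
Step 1: Compute A + A by enumerating all 36 pairs.
A + A = {-8, -4, -2, -1, 0, 1, 2, 3, 4, 5, 6, 7, 8, 9, 10, 11, 12, 14, 18}, so |A + A| = 19.
Step 2: Doubling constant K = |A + A|/|A| = 19/6 = 19/6 ≈ 3.1667.
Step 3: Plünnecke-Ruzsa gives |3A| ≤ K³·|A| = (3.1667)³ · 6 ≈ 190.5278.
Step 4: Compute 3A = A + A + A directly by enumerating all triples (a,b,c) ∈ A³; |3A| = 32.
Step 5: Check 32 ≤ 190.5278? Yes ✓.

K = 19/6, Plünnecke-Ruzsa bound K³|A| ≈ 190.5278, |3A| = 32, inequality holds.


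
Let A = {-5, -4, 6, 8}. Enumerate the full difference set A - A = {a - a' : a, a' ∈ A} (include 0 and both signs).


A - A = {a - a' : a, a' ∈ A}.
Compute a - a' for each ordered pair (a, a'):
a = -5: -5--5=0, -5--4=-1, -5-6=-11, -5-8=-13
a = -4: -4--5=1, -4--4=0, -4-6=-10, -4-8=-12
a = 6: 6--5=11, 6--4=10, 6-6=0, 6-8=-2
a = 8: 8--5=13, 8--4=12, 8-6=2, 8-8=0
Collecting distinct values (and noting 0 appears from a-a):
A - A = {-13, -12, -11, -10, -2, -1, 0, 1, 2, 10, 11, 12, 13}
|A - A| = 13

A - A = {-13, -12, -11, -10, -2, -1, 0, 1, 2, 10, 11, 12, 13}


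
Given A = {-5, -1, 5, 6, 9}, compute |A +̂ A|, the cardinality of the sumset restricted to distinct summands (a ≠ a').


Restricted sumset: A +̂ A = {a + a' : a ∈ A, a' ∈ A, a ≠ a'}.
Equivalently, take A + A and drop any sum 2a that is achievable ONLY as a + a for a ∈ A (i.e. sums representable only with equal summands).
Enumerate pairs (a, a') with a < a' (symmetric, so each unordered pair gives one sum; this covers all a ≠ a'):
  -5 + -1 = -6
  -5 + 5 = 0
  -5 + 6 = 1
  -5 + 9 = 4
  -1 + 5 = 4
  -1 + 6 = 5
  -1 + 9 = 8
  5 + 6 = 11
  5 + 9 = 14
  6 + 9 = 15
Collected distinct sums: {-6, 0, 1, 4, 5, 8, 11, 14, 15}
|A +̂ A| = 9
(Reference bound: |A +̂ A| ≥ 2|A| - 3 for |A| ≥ 2, with |A| = 5 giving ≥ 7.)

|A +̂ A| = 9


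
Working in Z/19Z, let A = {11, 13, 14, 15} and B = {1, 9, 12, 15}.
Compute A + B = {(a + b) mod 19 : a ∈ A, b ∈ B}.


Work in Z/19Z: reduce every sum a + b modulo 19.
Enumerate all 16 pairs:
a = 11: 11+1=12, 11+9=1, 11+12=4, 11+15=7
a = 13: 13+1=14, 13+9=3, 13+12=6, 13+15=9
a = 14: 14+1=15, 14+9=4, 14+12=7, 14+15=10
a = 15: 15+1=16, 15+9=5, 15+12=8, 15+15=11
Distinct residues collected: {1, 3, 4, 5, 6, 7, 8, 9, 10, 11, 12, 14, 15, 16}
|A + B| = 14 (out of 19 total residues).

A + B = {1, 3, 4, 5, 6, 7, 8, 9, 10, 11, 12, 14, 15, 16}


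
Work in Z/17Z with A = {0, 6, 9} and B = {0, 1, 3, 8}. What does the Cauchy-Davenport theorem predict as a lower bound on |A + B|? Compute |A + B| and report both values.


Cauchy-Davenport: |A + B| ≥ min(p, |A| + |B| - 1) for A, B nonempty in Z/pZ.
|A| = 3, |B| = 4, p = 17.
CD lower bound = min(17, 3 + 4 - 1) = min(17, 6) = 6.
Compute A + B mod 17 directly:
a = 0: 0+0=0, 0+1=1, 0+3=3, 0+8=8
a = 6: 6+0=6, 6+1=7, 6+3=9, 6+8=14
a = 9: 9+0=9, 9+1=10, 9+3=12, 9+8=0
A + B = {0, 1, 3, 6, 7, 8, 9, 10, 12, 14}, so |A + B| = 10.
Verify: 10 ≥ 6? Yes ✓.

CD lower bound = 6, actual |A + B| = 10.


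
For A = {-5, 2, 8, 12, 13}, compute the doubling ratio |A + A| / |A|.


|A| = 5.
Compute A + A by enumerating all 25 pairs.
A + A = {-10, -3, 3, 4, 7, 8, 10, 14, 15, 16, 20, 21, 24, 25, 26}, so |A + A| = 15.
K = |A + A| / |A| = 15/5 = 3/1 ≈ 3.0000.
Reference: AP of size 5 gives K = 9/5 ≈ 1.8000; a fully generic set of size 5 gives K ≈ 3.0000.

|A| = 5, |A + A| = 15, K = 15/5 = 3/1.


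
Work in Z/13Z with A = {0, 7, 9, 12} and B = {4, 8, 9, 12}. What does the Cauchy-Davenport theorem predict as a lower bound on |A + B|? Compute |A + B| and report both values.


Cauchy-Davenport: |A + B| ≥ min(p, |A| + |B| - 1) for A, B nonempty in Z/pZ.
|A| = 4, |B| = 4, p = 13.
CD lower bound = min(13, 4 + 4 - 1) = min(13, 7) = 7.
Compute A + B mod 13 directly:
a = 0: 0+4=4, 0+8=8, 0+9=9, 0+12=12
a = 7: 7+4=11, 7+8=2, 7+9=3, 7+12=6
a = 9: 9+4=0, 9+8=4, 9+9=5, 9+12=8
a = 12: 12+4=3, 12+8=7, 12+9=8, 12+12=11
A + B = {0, 2, 3, 4, 5, 6, 7, 8, 9, 11, 12}, so |A + B| = 11.
Verify: 11 ≥ 7? Yes ✓.

CD lower bound = 7, actual |A + B| = 11.


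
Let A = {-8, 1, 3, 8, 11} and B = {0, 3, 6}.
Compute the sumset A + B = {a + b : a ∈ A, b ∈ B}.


A + B = {a + b : a ∈ A, b ∈ B}.
Enumerate all |A|·|B| = 5·3 = 15 pairs (a, b) and collect distinct sums.
a = -8: -8+0=-8, -8+3=-5, -8+6=-2
a = 1: 1+0=1, 1+3=4, 1+6=7
a = 3: 3+0=3, 3+3=6, 3+6=9
a = 8: 8+0=8, 8+3=11, 8+6=14
a = 11: 11+0=11, 11+3=14, 11+6=17
Collecting distinct sums: A + B = {-8, -5, -2, 1, 3, 4, 6, 7, 8, 9, 11, 14, 17}
|A + B| = 13

A + B = {-8, -5, -2, 1, 3, 4, 6, 7, 8, 9, 11, 14, 17}


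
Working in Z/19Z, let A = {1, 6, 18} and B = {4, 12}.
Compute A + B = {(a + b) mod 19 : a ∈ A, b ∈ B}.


Work in Z/19Z: reduce every sum a + b modulo 19.
Enumerate all 6 pairs:
a = 1: 1+4=5, 1+12=13
a = 6: 6+4=10, 6+12=18
a = 18: 18+4=3, 18+12=11
Distinct residues collected: {3, 5, 10, 11, 13, 18}
|A + B| = 6 (out of 19 total residues).

A + B = {3, 5, 10, 11, 13, 18}


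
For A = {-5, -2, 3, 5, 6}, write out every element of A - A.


A - A = {a - a' : a, a' ∈ A}.
Compute a - a' for each ordered pair (a, a'):
a = -5: -5--5=0, -5--2=-3, -5-3=-8, -5-5=-10, -5-6=-11
a = -2: -2--5=3, -2--2=0, -2-3=-5, -2-5=-7, -2-6=-8
a = 3: 3--5=8, 3--2=5, 3-3=0, 3-5=-2, 3-6=-3
a = 5: 5--5=10, 5--2=7, 5-3=2, 5-5=0, 5-6=-1
a = 6: 6--5=11, 6--2=8, 6-3=3, 6-5=1, 6-6=0
Collecting distinct values (and noting 0 appears from a-a):
A - A = {-11, -10, -8, -7, -5, -3, -2, -1, 0, 1, 2, 3, 5, 7, 8, 10, 11}
|A - A| = 17

A - A = {-11, -10, -8, -7, -5, -3, -2, -1, 0, 1, 2, 3, 5, 7, 8, 10, 11}


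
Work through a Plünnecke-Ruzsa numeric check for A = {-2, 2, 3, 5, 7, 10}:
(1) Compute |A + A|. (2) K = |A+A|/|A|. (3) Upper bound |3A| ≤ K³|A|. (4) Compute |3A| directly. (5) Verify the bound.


|A| = 6.
Step 1: Compute A + A by enumerating all 36 pairs.
A + A = {-4, 0, 1, 3, 4, 5, 6, 7, 8, 9, 10, 12, 13, 14, 15, 17, 20}, so |A + A| = 17.
Step 2: Doubling constant K = |A + A|/|A| = 17/6 = 17/6 ≈ 2.8333.
Step 3: Plünnecke-Ruzsa gives |3A| ≤ K³·|A| = (2.8333)³ · 6 ≈ 136.4722.
Step 4: Compute 3A = A + A + A directly by enumerating all triples (a,b,c) ∈ A³; |3A| = 30.
Step 5: Check 30 ≤ 136.4722? Yes ✓.

K = 17/6, Plünnecke-Ruzsa bound K³|A| ≈ 136.4722, |3A| = 30, inequality holds.


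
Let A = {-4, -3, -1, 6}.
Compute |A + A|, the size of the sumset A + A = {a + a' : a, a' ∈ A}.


A + A = {a + a' : a, a' ∈ A}; |A| = 4.
General bounds: 2|A| - 1 ≤ |A + A| ≤ |A|(|A|+1)/2, i.e. 7 ≤ |A + A| ≤ 10.
Lower bound 2|A|-1 is attained iff A is an arithmetic progression.
Enumerate sums a + a' for a ≤ a' (symmetric, so this suffices):
a = -4: -4+-4=-8, -4+-3=-7, -4+-1=-5, -4+6=2
a = -3: -3+-3=-6, -3+-1=-4, -3+6=3
a = -1: -1+-1=-2, -1+6=5
a = 6: 6+6=12
Distinct sums: {-8, -7, -6, -5, -4, -2, 2, 3, 5, 12}
|A + A| = 10

|A + A| = 10


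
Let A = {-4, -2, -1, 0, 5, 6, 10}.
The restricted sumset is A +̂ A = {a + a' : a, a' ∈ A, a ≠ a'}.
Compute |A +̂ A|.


Restricted sumset: A +̂ A = {a + a' : a ∈ A, a' ∈ A, a ≠ a'}.
Equivalently, take A + A and drop any sum 2a that is achievable ONLY as a + a for a ∈ A (i.e. sums representable only with equal summands).
Enumerate pairs (a, a') with a < a' (symmetric, so each unordered pair gives one sum; this covers all a ≠ a'):
  -4 + -2 = -6
  -4 + -1 = -5
  -4 + 0 = -4
  -4 + 5 = 1
  -4 + 6 = 2
  -4 + 10 = 6
  -2 + -1 = -3
  -2 + 0 = -2
  -2 + 5 = 3
  -2 + 6 = 4
  -2 + 10 = 8
  -1 + 0 = -1
  -1 + 5 = 4
  -1 + 6 = 5
  -1 + 10 = 9
  0 + 5 = 5
  0 + 6 = 6
  0 + 10 = 10
  5 + 6 = 11
  5 + 10 = 15
  6 + 10 = 16
Collected distinct sums: {-6, -5, -4, -3, -2, -1, 1, 2, 3, 4, 5, 6, 8, 9, 10, 11, 15, 16}
|A +̂ A| = 18
(Reference bound: |A +̂ A| ≥ 2|A| - 3 for |A| ≥ 2, with |A| = 7 giving ≥ 11.)

|A +̂ A| = 18


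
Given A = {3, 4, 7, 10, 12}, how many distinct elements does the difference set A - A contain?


A - A = {a - a' : a, a' ∈ A}; |A| = 5.
Bounds: 2|A|-1 ≤ |A - A| ≤ |A|² - |A| + 1, i.e. 9 ≤ |A - A| ≤ 21.
Note: 0 ∈ A - A always (from a - a). The set is symmetric: if d ∈ A - A then -d ∈ A - A.
Enumerate nonzero differences d = a - a' with a > a' (then include -d):
Positive differences: {1, 2, 3, 4, 5, 6, 7, 8, 9}
Full difference set: {0} ∪ (positive diffs) ∪ (negative diffs).
|A - A| = 1 + 2·9 = 19 (matches direct enumeration: 19).

|A - A| = 19


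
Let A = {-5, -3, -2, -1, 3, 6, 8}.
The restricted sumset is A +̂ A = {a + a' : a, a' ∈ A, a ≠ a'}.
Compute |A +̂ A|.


Restricted sumset: A +̂ A = {a + a' : a ∈ A, a' ∈ A, a ≠ a'}.
Equivalently, take A + A and drop any sum 2a that is achievable ONLY as a + a for a ∈ A (i.e. sums representable only with equal summands).
Enumerate pairs (a, a') with a < a' (symmetric, so each unordered pair gives one sum; this covers all a ≠ a'):
  -5 + -3 = -8
  -5 + -2 = -7
  -5 + -1 = -6
  -5 + 3 = -2
  -5 + 6 = 1
  -5 + 8 = 3
  -3 + -2 = -5
  -3 + -1 = -4
  -3 + 3 = 0
  -3 + 6 = 3
  -3 + 8 = 5
  -2 + -1 = -3
  -2 + 3 = 1
  -2 + 6 = 4
  -2 + 8 = 6
  -1 + 3 = 2
  -1 + 6 = 5
  -1 + 8 = 7
  3 + 6 = 9
  3 + 8 = 11
  6 + 8 = 14
Collected distinct sums: {-8, -7, -6, -5, -4, -3, -2, 0, 1, 2, 3, 4, 5, 6, 7, 9, 11, 14}
|A +̂ A| = 18
(Reference bound: |A +̂ A| ≥ 2|A| - 3 for |A| ≥ 2, with |A| = 7 giving ≥ 11.)

|A +̂ A| = 18


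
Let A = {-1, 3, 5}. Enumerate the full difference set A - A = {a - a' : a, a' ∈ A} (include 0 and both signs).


A - A = {a - a' : a, a' ∈ A}.
Compute a - a' for each ordered pair (a, a'):
a = -1: -1--1=0, -1-3=-4, -1-5=-6
a = 3: 3--1=4, 3-3=0, 3-5=-2
a = 5: 5--1=6, 5-3=2, 5-5=0
Collecting distinct values (and noting 0 appears from a-a):
A - A = {-6, -4, -2, 0, 2, 4, 6}
|A - A| = 7

A - A = {-6, -4, -2, 0, 2, 4, 6}


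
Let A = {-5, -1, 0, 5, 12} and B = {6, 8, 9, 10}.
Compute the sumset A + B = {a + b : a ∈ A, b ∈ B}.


A + B = {a + b : a ∈ A, b ∈ B}.
Enumerate all |A|·|B| = 5·4 = 20 pairs (a, b) and collect distinct sums.
a = -5: -5+6=1, -5+8=3, -5+9=4, -5+10=5
a = -1: -1+6=5, -1+8=7, -1+9=8, -1+10=9
a = 0: 0+6=6, 0+8=8, 0+9=9, 0+10=10
a = 5: 5+6=11, 5+8=13, 5+9=14, 5+10=15
a = 12: 12+6=18, 12+8=20, 12+9=21, 12+10=22
Collecting distinct sums: A + B = {1, 3, 4, 5, 6, 7, 8, 9, 10, 11, 13, 14, 15, 18, 20, 21, 22}
|A + B| = 17

A + B = {1, 3, 4, 5, 6, 7, 8, 9, 10, 11, 13, 14, 15, 18, 20, 21, 22}


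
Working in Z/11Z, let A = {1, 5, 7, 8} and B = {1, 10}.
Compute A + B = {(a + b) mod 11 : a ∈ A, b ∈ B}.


Work in Z/11Z: reduce every sum a + b modulo 11.
Enumerate all 8 pairs:
a = 1: 1+1=2, 1+10=0
a = 5: 5+1=6, 5+10=4
a = 7: 7+1=8, 7+10=6
a = 8: 8+1=9, 8+10=7
Distinct residues collected: {0, 2, 4, 6, 7, 8, 9}
|A + B| = 7 (out of 11 total residues).

A + B = {0, 2, 4, 6, 7, 8, 9}


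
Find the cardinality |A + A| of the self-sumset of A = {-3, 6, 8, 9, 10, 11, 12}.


A + A = {a + a' : a, a' ∈ A}; |A| = 7.
General bounds: 2|A| - 1 ≤ |A + A| ≤ |A|(|A|+1)/2, i.e. 13 ≤ |A + A| ≤ 28.
Lower bound 2|A|-1 is attained iff A is an arithmetic progression.
Enumerate sums a + a' for a ≤ a' (symmetric, so this suffices):
a = -3: -3+-3=-6, -3+6=3, -3+8=5, -3+9=6, -3+10=7, -3+11=8, -3+12=9
a = 6: 6+6=12, 6+8=14, 6+9=15, 6+10=16, 6+11=17, 6+12=18
a = 8: 8+8=16, 8+9=17, 8+10=18, 8+11=19, 8+12=20
a = 9: 9+9=18, 9+10=19, 9+11=20, 9+12=21
a = 10: 10+10=20, 10+11=21, 10+12=22
a = 11: 11+11=22, 11+12=23
a = 12: 12+12=24
Distinct sums: {-6, 3, 5, 6, 7, 8, 9, 12, 14, 15, 16, 17, 18, 19, 20, 21, 22, 23, 24}
|A + A| = 19

|A + A| = 19


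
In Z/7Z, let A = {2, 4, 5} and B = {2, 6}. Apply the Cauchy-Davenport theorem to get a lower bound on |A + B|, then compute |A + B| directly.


Cauchy-Davenport: |A + B| ≥ min(p, |A| + |B| - 1) for A, B nonempty in Z/pZ.
|A| = 3, |B| = 2, p = 7.
CD lower bound = min(7, 3 + 2 - 1) = min(7, 4) = 4.
Compute A + B mod 7 directly:
a = 2: 2+2=4, 2+6=1
a = 4: 4+2=6, 4+6=3
a = 5: 5+2=0, 5+6=4
A + B = {0, 1, 3, 4, 6}, so |A + B| = 5.
Verify: 5 ≥ 4? Yes ✓.

CD lower bound = 4, actual |A + B| = 5.


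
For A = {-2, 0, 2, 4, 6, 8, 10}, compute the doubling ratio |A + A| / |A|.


|A| = 7.
Compute A + A by enumerating all 49 pairs.
A + A = {-4, -2, 0, 2, 4, 6, 8, 10, 12, 14, 16, 18, 20}, so |A + A| = 13.
K = |A + A| / |A| = 13/7 (already in lowest terms) ≈ 1.8571.
Reference: AP of size 7 gives K = 13/7 ≈ 1.8571; a fully generic set of size 7 gives K ≈ 4.0000.

|A| = 7, |A + A| = 13, K = 13/7.


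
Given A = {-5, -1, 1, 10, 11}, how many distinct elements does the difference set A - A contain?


A - A = {a - a' : a, a' ∈ A}; |A| = 5.
Bounds: 2|A|-1 ≤ |A - A| ≤ |A|² - |A| + 1, i.e. 9 ≤ |A - A| ≤ 21.
Note: 0 ∈ A - A always (from a - a). The set is symmetric: if d ∈ A - A then -d ∈ A - A.
Enumerate nonzero differences d = a - a' with a > a' (then include -d):
Positive differences: {1, 2, 4, 6, 9, 10, 11, 12, 15, 16}
Full difference set: {0} ∪ (positive diffs) ∪ (negative diffs).
|A - A| = 1 + 2·10 = 21 (matches direct enumeration: 21).

|A - A| = 21


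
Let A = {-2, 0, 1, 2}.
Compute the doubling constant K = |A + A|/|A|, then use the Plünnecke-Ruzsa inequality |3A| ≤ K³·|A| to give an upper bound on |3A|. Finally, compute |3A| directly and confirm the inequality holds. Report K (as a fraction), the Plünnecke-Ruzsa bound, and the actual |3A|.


|A| = 4.
Step 1: Compute A + A by enumerating all 16 pairs.
A + A = {-4, -2, -1, 0, 1, 2, 3, 4}, so |A + A| = 8.
Step 2: Doubling constant K = |A + A|/|A| = 8/4 = 8/4 ≈ 2.0000.
Step 3: Plünnecke-Ruzsa gives |3A| ≤ K³·|A| = (2.0000)³ · 4 ≈ 32.0000.
Step 4: Compute 3A = A + A + A directly by enumerating all triples (a,b,c) ∈ A³; |3A| = 12.
Step 5: Check 12 ≤ 32.0000? Yes ✓.

K = 8/4, Plünnecke-Ruzsa bound K³|A| ≈ 32.0000, |3A| = 12, inequality holds.


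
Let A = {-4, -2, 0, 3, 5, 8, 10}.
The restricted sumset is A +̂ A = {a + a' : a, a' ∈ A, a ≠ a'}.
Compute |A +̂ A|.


Restricted sumset: A +̂ A = {a + a' : a ∈ A, a' ∈ A, a ≠ a'}.
Equivalently, take A + A and drop any sum 2a that is achievable ONLY as a + a for a ∈ A (i.e. sums representable only with equal summands).
Enumerate pairs (a, a') with a < a' (symmetric, so each unordered pair gives one sum; this covers all a ≠ a'):
  -4 + -2 = -6
  -4 + 0 = -4
  -4 + 3 = -1
  -4 + 5 = 1
  -4 + 8 = 4
  -4 + 10 = 6
  -2 + 0 = -2
  -2 + 3 = 1
  -2 + 5 = 3
  -2 + 8 = 6
  -2 + 10 = 8
  0 + 3 = 3
  0 + 5 = 5
  0 + 8 = 8
  0 + 10 = 10
  3 + 5 = 8
  3 + 8 = 11
  3 + 10 = 13
  5 + 8 = 13
  5 + 10 = 15
  8 + 10 = 18
Collected distinct sums: {-6, -4, -2, -1, 1, 3, 4, 5, 6, 8, 10, 11, 13, 15, 18}
|A +̂ A| = 15
(Reference bound: |A +̂ A| ≥ 2|A| - 3 for |A| ≥ 2, with |A| = 7 giving ≥ 11.)

|A +̂ A| = 15


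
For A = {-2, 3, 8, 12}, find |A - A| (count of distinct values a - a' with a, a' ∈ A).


A - A = {a - a' : a, a' ∈ A}; |A| = 4.
Bounds: 2|A|-1 ≤ |A - A| ≤ |A|² - |A| + 1, i.e. 7 ≤ |A - A| ≤ 13.
Note: 0 ∈ A - A always (from a - a). The set is symmetric: if d ∈ A - A then -d ∈ A - A.
Enumerate nonzero differences d = a - a' with a > a' (then include -d):
Positive differences: {4, 5, 9, 10, 14}
Full difference set: {0} ∪ (positive diffs) ∪ (negative diffs).
|A - A| = 1 + 2·5 = 11 (matches direct enumeration: 11).

|A - A| = 11


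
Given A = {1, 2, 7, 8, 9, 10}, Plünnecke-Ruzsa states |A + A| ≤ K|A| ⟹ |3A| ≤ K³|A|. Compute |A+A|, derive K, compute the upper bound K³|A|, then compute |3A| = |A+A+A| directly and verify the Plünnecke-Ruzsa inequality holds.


|A| = 6.
Step 1: Compute A + A by enumerating all 36 pairs.
A + A = {2, 3, 4, 8, 9, 10, 11, 12, 14, 15, 16, 17, 18, 19, 20}, so |A + A| = 15.
Step 2: Doubling constant K = |A + A|/|A| = 15/6 = 15/6 ≈ 2.5000.
Step 3: Plünnecke-Ruzsa gives |3A| ≤ K³·|A| = (2.5000)³ · 6 ≈ 93.7500.
Step 4: Compute 3A = A + A + A directly by enumerating all triples (a,b,c) ∈ A³; |3A| = 26.
Step 5: Check 26 ≤ 93.7500? Yes ✓.

K = 15/6, Plünnecke-Ruzsa bound K³|A| ≈ 93.7500, |3A| = 26, inequality holds.


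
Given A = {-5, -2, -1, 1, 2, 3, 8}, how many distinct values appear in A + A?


A + A = {a + a' : a, a' ∈ A}; |A| = 7.
General bounds: 2|A| - 1 ≤ |A + A| ≤ |A|(|A|+1)/2, i.e. 13 ≤ |A + A| ≤ 28.
Lower bound 2|A|-1 is attained iff A is an arithmetic progression.
Enumerate sums a + a' for a ≤ a' (symmetric, so this suffices):
a = -5: -5+-5=-10, -5+-2=-7, -5+-1=-6, -5+1=-4, -5+2=-3, -5+3=-2, -5+8=3
a = -2: -2+-2=-4, -2+-1=-3, -2+1=-1, -2+2=0, -2+3=1, -2+8=6
a = -1: -1+-1=-2, -1+1=0, -1+2=1, -1+3=2, -1+8=7
a = 1: 1+1=2, 1+2=3, 1+3=4, 1+8=9
a = 2: 2+2=4, 2+3=5, 2+8=10
a = 3: 3+3=6, 3+8=11
a = 8: 8+8=16
Distinct sums: {-10, -7, -6, -4, -3, -2, -1, 0, 1, 2, 3, 4, 5, 6, 7, 9, 10, 11, 16}
|A + A| = 19

|A + A| = 19


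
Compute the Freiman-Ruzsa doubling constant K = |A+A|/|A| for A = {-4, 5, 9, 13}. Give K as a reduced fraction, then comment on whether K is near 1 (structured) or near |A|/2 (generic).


|A| = 4.
Compute A + A by enumerating all 16 pairs.
A + A = {-8, 1, 5, 9, 10, 14, 18, 22, 26}, so |A + A| = 9.
K = |A + A| / |A| = 9/4 (already in lowest terms) ≈ 2.2500.
Reference: AP of size 4 gives K = 7/4 ≈ 1.7500; a fully generic set of size 4 gives K ≈ 2.5000.

|A| = 4, |A + A| = 9, K = 9/4.


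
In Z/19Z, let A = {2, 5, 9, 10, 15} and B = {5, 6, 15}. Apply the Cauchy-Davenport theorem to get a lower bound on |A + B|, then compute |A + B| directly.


Cauchy-Davenport: |A + B| ≥ min(p, |A| + |B| - 1) for A, B nonempty in Z/pZ.
|A| = 5, |B| = 3, p = 19.
CD lower bound = min(19, 5 + 3 - 1) = min(19, 7) = 7.
Compute A + B mod 19 directly:
a = 2: 2+5=7, 2+6=8, 2+15=17
a = 5: 5+5=10, 5+6=11, 5+15=1
a = 9: 9+5=14, 9+6=15, 9+15=5
a = 10: 10+5=15, 10+6=16, 10+15=6
a = 15: 15+5=1, 15+6=2, 15+15=11
A + B = {1, 2, 5, 6, 7, 8, 10, 11, 14, 15, 16, 17}, so |A + B| = 12.
Verify: 12 ≥ 7? Yes ✓.

CD lower bound = 7, actual |A + B| = 12.


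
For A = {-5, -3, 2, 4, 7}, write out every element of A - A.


A - A = {a - a' : a, a' ∈ A}.
Compute a - a' for each ordered pair (a, a'):
a = -5: -5--5=0, -5--3=-2, -5-2=-7, -5-4=-9, -5-7=-12
a = -3: -3--5=2, -3--3=0, -3-2=-5, -3-4=-7, -3-7=-10
a = 2: 2--5=7, 2--3=5, 2-2=0, 2-4=-2, 2-7=-5
a = 4: 4--5=9, 4--3=7, 4-2=2, 4-4=0, 4-7=-3
a = 7: 7--5=12, 7--3=10, 7-2=5, 7-4=3, 7-7=0
Collecting distinct values (and noting 0 appears from a-a):
A - A = {-12, -10, -9, -7, -5, -3, -2, 0, 2, 3, 5, 7, 9, 10, 12}
|A - A| = 15

A - A = {-12, -10, -9, -7, -5, -3, -2, 0, 2, 3, 5, 7, 9, 10, 12}


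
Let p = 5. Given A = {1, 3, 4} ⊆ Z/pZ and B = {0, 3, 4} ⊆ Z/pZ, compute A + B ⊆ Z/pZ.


Work in Z/5Z: reduce every sum a + b modulo 5.
Enumerate all 9 pairs:
a = 1: 1+0=1, 1+3=4, 1+4=0
a = 3: 3+0=3, 3+3=1, 3+4=2
a = 4: 4+0=4, 4+3=2, 4+4=3
Distinct residues collected: {0, 1, 2, 3, 4}
|A + B| = 5 (out of 5 total residues).

A + B = {0, 1, 2, 3, 4}


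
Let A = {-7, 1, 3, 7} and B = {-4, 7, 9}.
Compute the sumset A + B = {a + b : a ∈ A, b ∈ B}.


A + B = {a + b : a ∈ A, b ∈ B}.
Enumerate all |A|·|B| = 4·3 = 12 pairs (a, b) and collect distinct sums.
a = -7: -7+-4=-11, -7+7=0, -7+9=2
a = 1: 1+-4=-3, 1+7=8, 1+9=10
a = 3: 3+-4=-1, 3+7=10, 3+9=12
a = 7: 7+-4=3, 7+7=14, 7+9=16
Collecting distinct sums: A + B = {-11, -3, -1, 0, 2, 3, 8, 10, 12, 14, 16}
|A + B| = 11

A + B = {-11, -3, -1, 0, 2, 3, 8, 10, 12, 14, 16}


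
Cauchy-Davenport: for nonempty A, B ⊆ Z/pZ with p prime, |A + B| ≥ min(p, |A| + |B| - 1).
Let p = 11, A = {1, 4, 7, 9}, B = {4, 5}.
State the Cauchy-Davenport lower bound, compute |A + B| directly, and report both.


Cauchy-Davenport: |A + B| ≥ min(p, |A| + |B| - 1) for A, B nonempty in Z/pZ.
|A| = 4, |B| = 2, p = 11.
CD lower bound = min(11, 4 + 2 - 1) = min(11, 5) = 5.
Compute A + B mod 11 directly:
a = 1: 1+4=5, 1+5=6
a = 4: 4+4=8, 4+5=9
a = 7: 7+4=0, 7+5=1
a = 9: 9+4=2, 9+5=3
A + B = {0, 1, 2, 3, 5, 6, 8, 9}, so |A + B| = 8.
Verify: 8 ≥ 5? Yes ✓.

CD lower bound = 5, actual |A + B| = 8.


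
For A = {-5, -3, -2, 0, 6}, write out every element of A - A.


A - A = {a - a' : a, a' ∈ A}.
Compute a - a' for each ordered pair (a, a'):
a = -5: -5--5=0, -5--3=-2, -5--2=-3, -5-0=-5, -5-6=-11
a = -3: -3--5=2, -3--3=0, -3--2=-1, -3-0=-3, -3-6=-9
a = -2: -2--5=3, -2--3=1, -2--2=0, -2-0=-2, -2-6=-8
a = 0: 0--5=5, 0--3=3, 0--2=2, 0-0=0, 0-6=-6
a = 6: 6--5=11, 6--3=9, 6--2=8, 6-0=6, 6-6=0
Collecting distinct values (and noting 0 appears from a-a):
A - A = {-11, -9, -8, -6, -5, -3, -2, -1, 0, 1, 2, 3, 5, 6, 8, 9, 11}
|A - A| = 17

A - A = {-11, -9, -8, -6, -5, -3, -2, -1, 0, 1, 2, 3, 5, 6, 8, 9, 11}


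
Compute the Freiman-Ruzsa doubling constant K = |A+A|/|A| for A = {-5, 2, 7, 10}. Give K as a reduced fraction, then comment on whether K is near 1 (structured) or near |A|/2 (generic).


|A| = 4.
Compute A + A by enumerating all 16 pairs.
A + A = {-10, -3, 2, 4, 5, 9, 12, 14, 17, 20}, so |A + A| = 10.
K = |A + A| / |A| = 10/4 = 5/2 ≈ 2.5000.
Reference: AP of size 4 gives K = 7/4 ≈ 1.7500; a fully generic set of size 4 gives K ≈ 2.5000.

|A| = 4, |A + A| = 10, K = 10/4 = 5/2.


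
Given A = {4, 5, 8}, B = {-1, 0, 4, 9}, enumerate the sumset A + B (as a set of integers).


A + B = {a + b : a ∈ A, b ∈ B}.
Enumerate all |A|·|B| = 3·4 = 12 pairs (a, b) and collect distinct sums.
a = 4: 4+-1=3, 4+0=4, 4+4=8, 4+9=13
a = 5: 5+-1=4, 5+0=5, 5+4=9, 5+9=14
a = 8: 8+-1=7, 8+0=8, 8+4=12, 8+9=17
Collecting distinct sums: A + B = {3, 4, 5, 7, 8, 9, 12, 13, 14, 17}
|A + B| = 10

A + B = {3, 4, 5, 7, 8, 9, 12, 13, 14, 17}


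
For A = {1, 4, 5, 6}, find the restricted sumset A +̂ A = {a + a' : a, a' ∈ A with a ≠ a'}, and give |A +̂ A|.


Restricted sumset: A +̂ A = {a + a' : a ∈ A, a' ∈ A, a ≠ a'}.
Equivalently, take A + A and drop any sum 2a that is achievable ONLY as a + a for a ∈ A (i.e. sums representable only with equal summands).
Enumerate pairs (a, a') with a < a' (symmetric, so each unordered pair gives one sum; this covers all a ≠ a'):
  1 + 4 = 5
  1 + 5 = 6
  1 + 6 = 7
  4 + 5 = 9
  4 + 6 = 10
  5 + 6 = 11
Collected distinct sums: {5, 6, 7, 9, 10, 11}
|A +̂ A| = 6
(Reference bound: |A +̂ A| ≥ 2|A| - 3 for |A| ≥ 2, with |A| = 4 giving ≥ 5.)

|A +̂ A| = 6


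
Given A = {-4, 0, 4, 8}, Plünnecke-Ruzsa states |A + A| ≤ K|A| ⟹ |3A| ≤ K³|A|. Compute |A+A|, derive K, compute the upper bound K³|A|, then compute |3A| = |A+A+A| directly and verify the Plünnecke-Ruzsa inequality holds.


|A| = 4.
Step 1: Compute A + A by enumerating all 16 pairs.
A + A = {-8, -4, 0, 4, 8, 12, 16}, so |A + A| = 7.
Step 2: Doubling constant K = |A + A|/|A| = 7/4 = 7/4 ≈ 1.7500.
Step 3: Plünnecke-Ruzsa gives |3A| ≤ K³·|A| = (1.7500)³ · 4 ≈ 21.4375.
Step 4: Compute 3A = A + A + A directly by enumerating all triples (a,b,c) ∈ A³; |3A| = 10.
Step 5: Check 10 ≤ 21.4375? Yes ✓.

K = 7/4, Plünnecke-Ruzsa bound K³|A| ≈ 21.4375, |3A| = 10, inequality holds.


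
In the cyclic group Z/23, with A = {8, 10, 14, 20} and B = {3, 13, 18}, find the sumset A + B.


Work in Z/23Z: reduce every sum a + b modulo 23.
Enumerate all 12 pairs:
a = 8: 8+3=11, 8+13=21, 8+18=3
a = 10: 10+3=13, 10+13=0, 10+18=5
a = 14: 14+3=17, 14+13=4, 14+18=9
a = 20: 20+3=0, 20+13=10, 20+18=15
Distinct residues collected: {0, 3, 4, 5, 9, 10, 11, 13, 15, 17, 21}
|A + B| = 11 (out of 23 total residues).

A + B = {0, 3, 4, 5, 9, 10, 11, 13, 15, 17, 21}


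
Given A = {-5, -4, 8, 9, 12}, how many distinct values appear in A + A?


A + A = {a + a' : a, a' ∈ A}; |A| = 5.
General bounds: 2|A| - 1 ≤ |A + A| ≤ |A|(|A|+1)/2, i.e. 9 ≤ |A + A| ≤ 15.
Lower bound 2|A|-1 is attained iff A is an arithmetic progression.
Enumerate sums a + a' for a ≤ a' (symmetric, so this suffices):
a = -5: -5+-5=-10, -5+-4=-9, -5+8=3, -5+9=4, -5+12=7
a = -4: -4+-4=-8, -4+8=4, -4+9=5, -4+12=8
a = 8: 8+8=16, 8+9=17, 8+12=20
a = 9: 9+9=18, 9+12=21
a = 12: 12+12=24
Distinct sums: {-10, -9, -8, 3, 4, 5, 7, 8, 16, 17, 18, 20, 21, 24}
|A + A| = 14

|A + A| = 14


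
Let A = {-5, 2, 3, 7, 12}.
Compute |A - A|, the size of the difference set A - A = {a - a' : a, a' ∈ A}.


A - A = {a - a' : a, a' ∈ A}; |A| = 5.
Bounds: 2|A|-1 ≤ |A - A| ≤ |A|² - |A| + 1, i.e. 9 ≤ |A - A| ≤ 21.
Note: 0 ∈ A - A always (from a - a). The set is symmetric: if d ∈ A - A then -d ∈ A - A.
Enumerate nonzero differences d = a - a' with a > a' (then include -d):
Positive differences: {1, 4, 5, 7, 8, 9, 10, 12, 17}
Full difference set: {0} ∪ (positive diffs) ∪ (negative diffs).
|A - A| = 1 + 2·9 = 19 (matches direct enumeration: 19).

|A - A| = 19


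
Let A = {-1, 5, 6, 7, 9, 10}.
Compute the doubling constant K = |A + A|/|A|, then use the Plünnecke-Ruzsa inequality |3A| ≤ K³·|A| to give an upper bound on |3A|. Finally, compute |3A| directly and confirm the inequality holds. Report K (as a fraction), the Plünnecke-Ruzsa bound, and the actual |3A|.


|A| = 6.
Step 1: Compute A + A by enumerating all 36 pairs.
A + A = {-2, 4, 5, 6, 8, 9, 10, 11, 12, 13, 14, 15, 16, 17, 18, 19, 20}, so |A + A| = 17.
Step 2: Doubling constant K = |A + A|/|A| = 17/6 = 17/6 ≈ 2.8333.
Step 3: Plünnecke-Ruzsa gives |3A| ≤ K³·|A| = (2.8333)³ · 6 ≈ 136.4722.
Step 4: Compute 3A = A + A + A directly by enumerating all triples (a,b,c) ∈ A³; |3A| = 28.
Step 5: Check 28 ≤ 136.4722? Yes ✓.

K = 17/6, Plünnecke-Ruzsa bound K³|A| ≈ 136.4722, |3A| = 28, inequality holds.


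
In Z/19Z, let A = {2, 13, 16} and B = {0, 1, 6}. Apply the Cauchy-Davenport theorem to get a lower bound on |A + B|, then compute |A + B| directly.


Cauchy-Davenport: |A + B| ≥ min(p, |A| + |B| - 1) for A, B nonempty in Z/pZ.
|A| = 3, |B| = 3, p = 19.
CD lower bound = min(19, 3 + 3 - 1) = min(19, 5) = 5.
Compute A + B mod 19 directly:
a = 2: 2+0=2, 2+1=3, 2+6=8
a = 13: 13+0=13, 13+1=14, 13+6=0
a = 16: 16+0=16, 16+1=17, 16+6=3
A + B = {0, 2, 3, 8, 13, 14, 16, 17}, so |A + B| = 8.
Verify: 8 ≥ 5? Yes ✓.

CD lower bound = 5, actual |A + B| = 8.


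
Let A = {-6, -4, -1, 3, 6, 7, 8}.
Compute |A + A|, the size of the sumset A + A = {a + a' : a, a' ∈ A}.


A + A = {a + a' : a, a' ∈ A}; |A| = 7.
General bounds: 2|A| - 1 ≤ |A + A| ≤ |A|(|A|+1)/2, i.e. 13 ≤ |A + A| ≤ 28.
Lower bound 2|A|-1 is attained iff A is an arithmetic progression.
Enumerate sums a + a' for a ≤ a' (symmetric, so this suffices):
a = -6: -6+-6=-12, -6+-4=-10, -6+-1=-7, -6+3=-3, -6+6=0, -6+7=1, -6+8=2
a = -4: -4+-4=-8, -4+-1=-5, -4+3=-1, -4+6=2, -4+7=3, -4+8=4
a = -1: -1+-1=-2, -1+3=2, -1+6=5, -1+7=6, -1+8=7
a = 3: 3+3=6, 3+6=9, 3+7=10, 3+8=11
a = 6: 6+6=12, 6+7=13, 6+8=14
a = 7: 7+7=14, 7+8=15
a = 8: 8+8=16
Distinct sums: {-12, -10, -8, -7, -5, -3, -2, -1, 0, 1, 2, 3, 4, 5, 6, 7, 9, 10, 11, 12, 13, 14, 15, 16}
|A + A| = 24

|A + A| = 24


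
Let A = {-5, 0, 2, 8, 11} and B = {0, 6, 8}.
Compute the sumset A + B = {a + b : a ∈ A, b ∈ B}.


A + B = {a + b : a ∈ A, b ∈ B}.
Enumerate all |A|·|B| = 5·3 = 15 pairs (a, b) and collect distinct sums.
a = -5: -5+0=-5, -5+6=1, -5+8=3
a = 0: 0+0=0, 0+6=6, 0+8=8
a = 2: 2+0=2, 2+6=8, 2+8=10
a = 8: 8+0=8, 8+6=14, 8+8=16
a = 11: 11+0=11, 11+6=17, 11+8=19
Collecting distinct sums: A + B = {-5, 0, 1, 2, 3, 6, 8, 10, 11, 14, 16, 17, 19}
|A + B| = 13

A + B = {-5, 0, 1, 2, 3, 6, 8, 10, 11, 14, 16, 17, 19}


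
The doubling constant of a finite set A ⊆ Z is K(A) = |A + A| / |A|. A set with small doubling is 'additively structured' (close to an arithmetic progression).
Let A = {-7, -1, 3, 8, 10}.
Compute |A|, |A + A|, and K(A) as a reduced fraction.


|A| = 5.
Compute A + A by enumerating all 25 pairs.
A + A = {-14, -8, -4, -2, 1, 2, 3, 6, 7, 9, 11, 13, 16, 18, 20}, so |A + A| = 15.
K = |A + A| / |A| = 15/5 = 3/1 ≈ 3.0000.
Reference: AP of size 5 gives K = 9/5 ≈ 1.8000; a fully generic set of size 5 gives K ≈ 3.0000.

|A| = 5, |A + A| = 15, K = 15/5 = 3/1.


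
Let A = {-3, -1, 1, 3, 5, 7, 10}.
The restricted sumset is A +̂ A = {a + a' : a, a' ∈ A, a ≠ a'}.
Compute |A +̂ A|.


Restricted sumset: A +̂ A = {a + a' : a ∈ A, a' ∈ A, a ≠ a'}.
Equivalently, take A + A and drop any sum 2a that is achievable ONLY as a + a for a ∈ A (i.e. sums representable only with equal summands).
Enumerate pairs (a, a') with a < a' (symmetric, so each unordered pair gives one sum; this covers all a ≠ a'):
  -3 + -1 = -4
  -3 + 1 = -2
  -3 + 3 = 0
  -3 + 5 = 2
  -3 + 7 = 4
  -3 + 10 = 7
  -1 + 1 = 0
  -1 + 3 = 2
  -1 + 5 = 4
  -1 + 7 = 6
  -1 + 10 = 9
  1 + 3 = 4
  1 + 5 = 6
  1 + 7 = 8
  1 + 10 = 11
  3 + 5 = 8
  3 + 7 = 10
  3 + 10 = 13
  5 + 7 = 12
  5 + 10 = 15
  7 + 10 = 17
Collected distinct sums: {-4, -2, 0, 2, 4, 6, 7, 8, 9, 10, 11, 12, 13, 15, 17}
|A +̂ A| = 15
(Reference bound: |A +̂ A| ≥ 2|A| - 3 for |A| ≥ 2, with |A| = 7 giving ≥ 11.)

|A +̂ A| = 15


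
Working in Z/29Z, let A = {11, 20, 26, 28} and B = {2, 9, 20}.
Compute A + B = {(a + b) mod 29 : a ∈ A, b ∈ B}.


Work in Z/29Z: reduce every sum a + b modulo 29.
Enumerate all 12 pairs:
a = 11: 11+2=13, 11+9=20, 11+20=2
a = 20: 20+2=22, 20+9=0, 20+20=11
a = 26: 26+2=28, 26+9=6, 26+20=17
a = 28: 28+2=1, 28+9=8, 28+20=19
Distinct residues collected: {0, 1, 2, 6, 8, 11, 13, 17, 19, 20, 22, 28}
|A + B| = 12 (out of 29 total residues).

A + B = {0, 1, 2, 6, 8, 11, 13, 17, 19, 20, 22, 28}


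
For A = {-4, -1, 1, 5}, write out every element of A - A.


A - A = {a - a' : a, a' ∈ A}.
Compute a - a' for each ordered pair (a, a'):
a = -4: -4--4=0, -4--1=-3, -4-1=-5, -4-5=-9
a = -1: -1--4=3, -1--1=0, -1-1=-2, -1-5=-6
a = 1: 1--4=5, 1--1=2, 1-1=0, 1-5=-4
a = 5: 5--4=9, 5--1=6, 5-1=4, 5-5=0
Collecting distinct values (and noting 0 appears from a-a):
A - A = {-9, -6, -5, -4, -3, -2, 0, 2, 3, 4, 5, 6, 9}
|A - A| = 13

A - A = {-9, -6, -5, -4, -3, -2, 0, 2, 3, 4, 5, 6, 9}


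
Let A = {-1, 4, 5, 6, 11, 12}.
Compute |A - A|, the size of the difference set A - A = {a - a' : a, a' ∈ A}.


A - A = {a - a' : a, a' ∈ A}; |A| = 6.
Bounds: 2|A|-1 ≤ |A - A| ≤ |A|² - |A| + 1, i.e. 11 ≤ |A - A| ≤ 31.
Note: 0 ∈ A - A always (from a - a). The set is symmetric: if d ∈ A - A then -d ∈ A - A.
Enumerate nonzero differences d = a - a' with a > a' (then include -d):
Positive differences: {1, 2, 5, 6, 7, 8, 12, 13}
Full difference set: {0} ∪ (positive diffs) ∪ (negative diffs).
|A - A| = 1 + 2·8 = 17 (matches direct enumeration: 17).

|A - A| = 17


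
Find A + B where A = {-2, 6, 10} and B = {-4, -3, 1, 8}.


A + B = {a + b : a ∈ A, b ∈ B}.
Enumerate all |A|·|B| = 3·4 = 12 pairs (a, b) and collect distinct sums.
a = -2: -2+-4=-6, -2+-3=-5, -2+1=-1, -2+8=6
a = 6: 6+-4=2, 6+-3=3, 6+1=7, 6+8=14
a = 10: 10+-4=6, 10+-3=7, 10+1=11, 10+8=18
Collecting distinct sums: A + B = {-6, -5, -1, 2, 3, 6, 7, 11, 14, 18}
|A + B| = 10

A + B = {-6, -5, -1, 2, 3, 6, 7, 11, 14, 18}
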